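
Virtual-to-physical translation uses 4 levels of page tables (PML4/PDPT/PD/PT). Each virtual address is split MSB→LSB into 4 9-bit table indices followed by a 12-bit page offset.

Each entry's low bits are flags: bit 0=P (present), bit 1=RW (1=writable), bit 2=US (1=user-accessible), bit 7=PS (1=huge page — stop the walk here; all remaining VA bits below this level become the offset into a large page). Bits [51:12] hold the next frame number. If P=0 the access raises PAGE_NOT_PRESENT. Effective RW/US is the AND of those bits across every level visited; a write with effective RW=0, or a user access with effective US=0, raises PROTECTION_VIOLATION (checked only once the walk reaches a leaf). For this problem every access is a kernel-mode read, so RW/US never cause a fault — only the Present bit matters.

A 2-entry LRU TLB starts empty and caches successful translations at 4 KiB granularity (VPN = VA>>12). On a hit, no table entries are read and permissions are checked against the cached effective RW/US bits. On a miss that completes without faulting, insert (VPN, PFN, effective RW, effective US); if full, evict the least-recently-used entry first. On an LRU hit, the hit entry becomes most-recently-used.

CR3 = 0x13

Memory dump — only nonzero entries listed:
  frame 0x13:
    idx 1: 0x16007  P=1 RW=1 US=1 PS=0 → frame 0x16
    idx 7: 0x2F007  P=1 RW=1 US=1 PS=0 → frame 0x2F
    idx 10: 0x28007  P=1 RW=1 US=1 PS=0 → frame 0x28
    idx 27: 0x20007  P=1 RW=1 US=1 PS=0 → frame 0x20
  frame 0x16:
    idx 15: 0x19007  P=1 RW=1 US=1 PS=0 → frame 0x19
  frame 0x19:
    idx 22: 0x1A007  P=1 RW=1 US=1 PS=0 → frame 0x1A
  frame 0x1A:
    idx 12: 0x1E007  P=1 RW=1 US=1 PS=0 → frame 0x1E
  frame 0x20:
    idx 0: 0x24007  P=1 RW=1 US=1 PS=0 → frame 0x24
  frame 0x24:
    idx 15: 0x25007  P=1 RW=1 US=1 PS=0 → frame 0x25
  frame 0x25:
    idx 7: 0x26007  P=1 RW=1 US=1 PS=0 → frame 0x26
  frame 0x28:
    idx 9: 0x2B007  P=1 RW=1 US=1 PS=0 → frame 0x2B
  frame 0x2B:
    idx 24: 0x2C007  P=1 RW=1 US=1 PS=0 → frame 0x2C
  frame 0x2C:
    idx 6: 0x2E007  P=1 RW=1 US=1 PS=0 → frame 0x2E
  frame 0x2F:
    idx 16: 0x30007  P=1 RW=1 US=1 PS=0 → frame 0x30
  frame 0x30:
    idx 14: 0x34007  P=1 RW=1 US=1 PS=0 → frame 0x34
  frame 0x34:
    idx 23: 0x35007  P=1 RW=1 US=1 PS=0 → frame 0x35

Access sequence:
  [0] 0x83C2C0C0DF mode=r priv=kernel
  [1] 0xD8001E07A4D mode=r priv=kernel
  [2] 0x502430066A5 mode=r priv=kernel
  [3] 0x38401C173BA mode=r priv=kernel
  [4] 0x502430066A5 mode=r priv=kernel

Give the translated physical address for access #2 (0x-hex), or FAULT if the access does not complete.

Per-access translation:
#0 VA=0x83C2C0C0DF (r,kernel):
  [0] read 0x13 idx=1: raw=0x16007 flags P=1 W=1 U=1 S=0
  [1] read 0x16 idx=15: raw=0x19007 flags P=1 W=1 U=1 S=0
  [2] read 0x19 idx=22: raw=0x1A007 flags P=1 W=1 U=1 S=0
  [3] read 0x1A idx=12: raw=0x1E007 flags P=1 W=1 U=1 S=0
  ✓ 0x1E0DF  — 4 lookups
#1 VA=0xD8001E07A4D (r,kernel):
  [0] read 0x13 idx=27: raw=0x20007 flags P=1 W=1 U=1 S=0
  [1] read 0x20 idx=0: raw=0x24007 flags P=1 W=1 U=1 S=0
  [2] read 0x24 idx=15: raw=0x25007 flags P=1 W=1 U=1 S=0
  [3] read 0x25 idx=7: raw=0x26007 flags P=1 W=1 U=1 S=0
  ✓ 0x26A4D  — 4 lookups
#2 VA=0x502430066A5 (r,kernel):
  [0] read 0x13 idx=10: raw=0x28007 flags P=1 W=1 U=1 S=0
  [1] read 0x28 idx=9: raw=0x2B007 flags P=1 W=1 U=1 S=0
  [2] read 0x2B idx=24: raw=0x2C007 flags P=1 W=1 U=1 S=0
  [3] read 0x2C idx=6: raw=0x2E007 flags P=1 W=1 U=1 S=0
  ✓ 0x2E6A5  — 4 lookups
#3 VA=0x38401C173BA (r,kernel):
  [0] read 0x13 idx=7: raw=0x2F007 flags P=1 W=1 U=1 S=0
  [1] read 0x2F idx=16: raw=0x30007 flags P=1 W=1 U=1 S=0
  [2] read 0x30 idx=14: raw=0x34007 flags P=1 W=1 U=1 S=0
  [3] read 0x34 idx=23: raw=0x35007 flags P=1 W=1 U=1 S=0
  ✓ 0x353BA  — 4 lookups
#4 VA=0x502430066A5 (r,kernel):
  TLB hit vpn=0x50243006 → PA=0x2E6A5

Access #2 PA: 0x2E6A5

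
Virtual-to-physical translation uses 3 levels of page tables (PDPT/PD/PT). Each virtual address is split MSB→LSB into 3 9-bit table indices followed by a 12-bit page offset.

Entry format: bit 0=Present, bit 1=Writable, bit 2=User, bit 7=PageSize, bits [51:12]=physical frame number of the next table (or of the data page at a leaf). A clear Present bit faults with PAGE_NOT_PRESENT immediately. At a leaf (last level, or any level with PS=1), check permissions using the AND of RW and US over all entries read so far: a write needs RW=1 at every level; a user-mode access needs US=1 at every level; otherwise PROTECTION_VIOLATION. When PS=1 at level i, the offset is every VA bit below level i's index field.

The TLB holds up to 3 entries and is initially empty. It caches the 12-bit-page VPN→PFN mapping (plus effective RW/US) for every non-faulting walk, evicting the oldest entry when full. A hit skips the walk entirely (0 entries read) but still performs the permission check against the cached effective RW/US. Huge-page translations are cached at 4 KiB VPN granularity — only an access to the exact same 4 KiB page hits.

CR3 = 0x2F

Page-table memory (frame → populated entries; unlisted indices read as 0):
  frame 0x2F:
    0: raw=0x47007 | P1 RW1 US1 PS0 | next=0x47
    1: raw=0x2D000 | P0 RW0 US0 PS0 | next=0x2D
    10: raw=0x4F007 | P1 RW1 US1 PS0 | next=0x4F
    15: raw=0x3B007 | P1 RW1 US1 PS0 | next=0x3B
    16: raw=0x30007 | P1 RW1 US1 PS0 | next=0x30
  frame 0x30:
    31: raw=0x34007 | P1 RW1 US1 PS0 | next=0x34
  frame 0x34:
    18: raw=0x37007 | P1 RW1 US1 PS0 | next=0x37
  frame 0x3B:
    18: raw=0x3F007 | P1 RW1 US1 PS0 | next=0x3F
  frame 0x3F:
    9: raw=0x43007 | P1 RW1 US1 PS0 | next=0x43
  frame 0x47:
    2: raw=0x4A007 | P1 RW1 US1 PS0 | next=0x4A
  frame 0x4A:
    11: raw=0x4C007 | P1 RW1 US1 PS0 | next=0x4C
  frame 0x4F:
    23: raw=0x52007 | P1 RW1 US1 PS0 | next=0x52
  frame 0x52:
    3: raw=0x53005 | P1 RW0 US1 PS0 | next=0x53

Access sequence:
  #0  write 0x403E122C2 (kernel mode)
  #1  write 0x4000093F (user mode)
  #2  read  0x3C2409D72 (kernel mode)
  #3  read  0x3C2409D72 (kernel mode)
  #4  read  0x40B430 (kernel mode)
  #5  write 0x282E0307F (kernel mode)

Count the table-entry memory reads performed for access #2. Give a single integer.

Walk each access:
#0 VA=0x403E122C2 (w,kernel):
  [0] read 0x2F idx=16: raw=0x30007 flags P=1 W=1 U=1 S=0
  [1] read 0x30 idx=31: raw=0x34007 flags P=1 W=1 U=1 S=0
  [2] read 0x34 idx=18: raw=0x37007 flags P=1 W=1 U=1 S=0
  → PA=0x372C2  (3 entries read)
#1 VA=0x4000093F (w,user):
  [0] read 0x2F idx=1: raw=0x2D000 flags P=0 W=0 U=0 S=0
  → PAGE_NOT_PRESENT  (1 entries read)
#2 VA=0x3C2409D72 (r,kernel):
  [0] read 0x2F idx=15: raw=0x3B007 flags P=1 W=1 U=1 S=0
  [1] read 0x3B idx=18: raw=0x3F007 flags P=1 W=1 U=1 S=0
  [2] read 0x3F idx=9: raw=0x43007 flags P=1 W=1 U=1 S=0
  → PA=0x43D72  (3 entries read)
#3 VA=0x3C2409D72 (r,kernel):
  TLB hit vpn=0x3C2409 → PA=0x43D72
#4 VA=0x40B430 (r,kernel):
  [0] read 0x2F idx=0: raw=0x47007 flags P=1 W=1 U=1 S=0
  [1] read 0x47 idx=2: raw=0x4A007 flags P=1 W=1 U=1 S=0
  [2] read 0x4A idx=11: raw=0x4C007 flags P=1 W=1 U=1 S=0
  → PA=0x4C430  (3 entries read)
#5 VA=0x282E0307F (w,kernel):
  [0] read 0x2F idx=10: raw=0x4F007 flags P=1 W=1 U=1 S=0
  [1] read 0x4F idx=23: raw=0x52007 flags P=1 W=1 U=1 S=0
  [2] read 0x52 idx=3: raw=0x53005 flags P=1 W=0 U=1 S=0
  → PROTECTION_VIOLATION  (3 entries read)

Entries read for #2: 3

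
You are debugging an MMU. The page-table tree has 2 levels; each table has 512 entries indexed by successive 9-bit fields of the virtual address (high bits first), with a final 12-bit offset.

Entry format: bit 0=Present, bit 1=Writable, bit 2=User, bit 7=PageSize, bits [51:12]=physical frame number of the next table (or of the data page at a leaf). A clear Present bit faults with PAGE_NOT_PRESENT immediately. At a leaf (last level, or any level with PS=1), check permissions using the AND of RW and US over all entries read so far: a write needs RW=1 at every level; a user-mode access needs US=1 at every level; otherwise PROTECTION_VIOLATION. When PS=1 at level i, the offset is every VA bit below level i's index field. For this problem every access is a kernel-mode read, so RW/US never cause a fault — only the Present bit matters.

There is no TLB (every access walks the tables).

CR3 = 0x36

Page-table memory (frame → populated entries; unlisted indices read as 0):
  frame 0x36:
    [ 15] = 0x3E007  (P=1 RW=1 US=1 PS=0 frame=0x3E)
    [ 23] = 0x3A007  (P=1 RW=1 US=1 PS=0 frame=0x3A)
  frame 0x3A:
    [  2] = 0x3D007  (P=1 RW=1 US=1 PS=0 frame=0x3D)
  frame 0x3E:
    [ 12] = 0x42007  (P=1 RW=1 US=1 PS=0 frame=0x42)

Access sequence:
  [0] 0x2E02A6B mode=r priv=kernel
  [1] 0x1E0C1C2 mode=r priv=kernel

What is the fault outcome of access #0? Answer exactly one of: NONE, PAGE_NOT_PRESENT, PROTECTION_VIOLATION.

Walk each access:
#0 VA=0x2E02A6B (r,kernel):
  lvl0: tbl 0x36, slot 23 ⇒ 0x3A007 (P1/RW1/US1/PS0)
  lvl1: tbl 0x3A, slot 2 ⇒ 0x3D007 (P1/RW1/US1/PS0)
  ✓ 0x3DA6B  — 2 lookups
#1 VA=0x1E0C1C2 (r,kernel):
  lvl0: tbl 0x36, slot 15 ⇒ 0x3E007 (P1/RW1/US1/PS0)
  lvl1: tbl 0x3E, slot 12 ⇒ 0x42007 (P1/RW1/US1/PS0)
  ✓ 0x421C2  — 2 lookups

Access #0 fault: NONE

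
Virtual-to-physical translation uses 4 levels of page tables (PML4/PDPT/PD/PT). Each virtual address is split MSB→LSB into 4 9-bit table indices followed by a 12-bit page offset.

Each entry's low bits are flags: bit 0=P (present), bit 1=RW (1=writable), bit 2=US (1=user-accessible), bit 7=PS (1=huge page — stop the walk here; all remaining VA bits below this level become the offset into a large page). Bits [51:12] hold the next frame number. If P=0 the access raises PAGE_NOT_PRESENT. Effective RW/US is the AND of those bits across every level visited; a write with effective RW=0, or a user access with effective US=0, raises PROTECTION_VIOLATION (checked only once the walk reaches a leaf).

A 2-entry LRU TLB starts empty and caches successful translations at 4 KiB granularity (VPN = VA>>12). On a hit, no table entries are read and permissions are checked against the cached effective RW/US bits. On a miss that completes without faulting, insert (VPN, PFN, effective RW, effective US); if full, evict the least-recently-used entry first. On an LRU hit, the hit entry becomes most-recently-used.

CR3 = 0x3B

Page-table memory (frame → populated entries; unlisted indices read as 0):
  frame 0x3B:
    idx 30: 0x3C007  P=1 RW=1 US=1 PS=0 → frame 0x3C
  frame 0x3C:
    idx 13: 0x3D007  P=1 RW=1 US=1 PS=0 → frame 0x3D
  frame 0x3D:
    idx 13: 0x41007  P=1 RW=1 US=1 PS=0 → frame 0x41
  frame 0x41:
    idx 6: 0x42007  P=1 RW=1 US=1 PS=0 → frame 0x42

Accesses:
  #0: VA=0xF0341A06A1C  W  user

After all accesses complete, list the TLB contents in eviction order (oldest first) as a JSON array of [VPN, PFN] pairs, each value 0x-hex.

Trace:
#0 VA=0xF0341A06A1C (w,user):
  [0] read 0x3B idx=30: raw=0x3C007 flags P=1 W=1 U=1 S=0
  [1] read 0x3C idx=13: raw=0x3D007 flags P=1 W=1 U=1 S=0
  [2] read 0x3D idx=13: raw=0x41007 flags P=1 W=1 U=1 S=0
  [3] read 0x41 idx=6: raw=0x42007 flags P=1 W=1 U=1 S=0
  → PA=0x42A1C  (4 entries read)

TLB: [["0xF0341A06", "0x42"]]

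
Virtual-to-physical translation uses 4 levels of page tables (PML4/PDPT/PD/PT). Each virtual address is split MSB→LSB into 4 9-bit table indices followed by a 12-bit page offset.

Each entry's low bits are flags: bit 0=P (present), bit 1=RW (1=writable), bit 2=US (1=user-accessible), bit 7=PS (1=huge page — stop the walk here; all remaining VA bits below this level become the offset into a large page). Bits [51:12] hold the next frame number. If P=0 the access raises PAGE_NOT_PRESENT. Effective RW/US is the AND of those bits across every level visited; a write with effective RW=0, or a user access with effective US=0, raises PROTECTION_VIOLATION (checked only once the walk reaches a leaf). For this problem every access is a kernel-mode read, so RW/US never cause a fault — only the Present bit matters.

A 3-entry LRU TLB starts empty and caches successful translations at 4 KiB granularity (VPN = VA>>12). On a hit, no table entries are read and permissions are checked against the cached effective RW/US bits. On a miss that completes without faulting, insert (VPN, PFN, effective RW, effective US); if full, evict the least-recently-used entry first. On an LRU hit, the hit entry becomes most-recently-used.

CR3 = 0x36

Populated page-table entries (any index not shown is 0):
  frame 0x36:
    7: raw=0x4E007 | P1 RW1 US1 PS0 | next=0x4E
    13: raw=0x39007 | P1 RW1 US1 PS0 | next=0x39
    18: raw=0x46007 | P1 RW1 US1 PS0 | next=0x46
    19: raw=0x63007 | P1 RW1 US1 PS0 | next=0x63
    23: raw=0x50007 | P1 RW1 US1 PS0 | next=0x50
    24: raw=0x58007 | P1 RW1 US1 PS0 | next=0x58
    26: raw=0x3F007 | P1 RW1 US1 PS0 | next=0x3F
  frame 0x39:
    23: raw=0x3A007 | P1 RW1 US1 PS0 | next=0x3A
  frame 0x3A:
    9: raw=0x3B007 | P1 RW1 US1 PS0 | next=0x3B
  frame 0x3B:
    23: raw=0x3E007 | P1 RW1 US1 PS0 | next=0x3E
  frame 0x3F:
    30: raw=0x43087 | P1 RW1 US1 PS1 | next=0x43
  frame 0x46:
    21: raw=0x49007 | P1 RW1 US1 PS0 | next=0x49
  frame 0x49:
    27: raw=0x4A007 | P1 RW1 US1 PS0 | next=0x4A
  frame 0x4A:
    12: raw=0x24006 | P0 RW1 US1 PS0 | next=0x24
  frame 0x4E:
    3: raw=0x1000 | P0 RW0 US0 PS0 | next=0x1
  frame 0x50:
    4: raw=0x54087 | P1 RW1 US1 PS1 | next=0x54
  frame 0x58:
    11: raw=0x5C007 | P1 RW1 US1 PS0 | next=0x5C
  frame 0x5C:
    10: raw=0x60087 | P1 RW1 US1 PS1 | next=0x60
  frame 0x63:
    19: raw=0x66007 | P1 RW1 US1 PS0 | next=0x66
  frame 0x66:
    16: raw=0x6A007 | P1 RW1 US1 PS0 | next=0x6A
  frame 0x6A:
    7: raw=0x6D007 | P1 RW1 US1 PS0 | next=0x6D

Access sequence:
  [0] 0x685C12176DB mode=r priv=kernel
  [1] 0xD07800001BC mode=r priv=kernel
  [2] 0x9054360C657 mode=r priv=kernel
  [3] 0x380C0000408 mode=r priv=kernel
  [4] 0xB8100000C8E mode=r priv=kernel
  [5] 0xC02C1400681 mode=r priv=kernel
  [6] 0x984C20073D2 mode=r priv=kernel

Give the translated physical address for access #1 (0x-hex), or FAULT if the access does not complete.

Walk each access:
#0 VA=0x685C12176DB (r,kernel):
  [0] read 0x36 idx=13: raw=0x39007 flags P=1 W=1 U=1 S=0
  [1] read 0x39 idx=23: raw=0x3A007 flags P=1 W=1 U=1 S=0
  [2] read 0x3A idx=9: raw=0x3B007 flags P=1 W=1 U=1 S=0
  [3] read 0x3B idx=23: raw=0x3E007 flags P=1 W=1 U=1 S=0
  → PA=0x3E6DB  (4 entries read)
#1 VA=0xD07800001BC (r,kernel):
  [0] read 0x36 idx=26: raw=0x3F007 flags P=1 W=1 U=1 S=0
  [1] read 0x3F idx=30: raw=0x43087 flags P=1 W=1 U=1 S=1
  → PA=0x431BC (huge @L1)  (2 entries read)
#2 VA=0x9054360C657 (r,kernel):
  [0] read 0x36 idx=18: raw=0x46007 flags P=1 W=1 U=1 S=0
  [1] read 0x46 idx=21: raw=0x49007 flags P=1 W=1 U=1 S=0
  [2] read 0x49 idx=27: raw=0x4A007 flags P=1 W=1 U=1 S=0
  [3] read 0x4A idx=12: raw=0x24006 flags P=0 W=1 U=1 S=0
  → PAGE_NOT_PRESENT  (4 entries read)
#3 VA=0x380C0000408 (r,kernel):
  [0] read 0x36 idx=7: raw=0x4E007 flags P=1 W=1 U=1 S=0
  [1] read 0x4E idx=3: raw=0x1000 flags P=0 W=0 U=0 S=0
  → PAGE_NOT_PRESENT  (2 entries read)
#4 VA=0xB8100000C8E (r,kernel):
  [0] read 0x36 idx=23: raw=0x50007 flags P=1 W=1 U=1 S=0
  [1] read 0x50 idx=4: raw=0x54087 flags P=1 W=1 U=1 S=1
  → PA=0x54C8E (huge @L1)  (2 entries read)
#5 VA=0xC02C1400681 (r,kernel):
  [0] read 0x36 idx=24: raw=0x58007 flags P=1 W=1 U=1 S=0
  [1] read 0x58 idx=11: raw=0x5C007 flags P=1 W=1 U=1 S=0
  [2] read 0x5C idx=10: raw=0x60087 flags P=1 W=1 U=1 S=1
  → PA=0x60681 (huge @L2)  (3 entries read)
#6 VA=0x984C20073D2 (r,kernel):
  [0] read 0x36 idx=19: raw=0x63007 flags P=1 W=1 U=1 S=0
  [1] read 0x63 idx=19: raw=0x66007 flags P=1 W=1 U=1 S=0
  [2] read 0x66 idx=16: raw=0x6A007 flags P=1 W=1 U=1 S=0
  [3] read 0x6A idx=7: raw=0x6D007 flags P=1 W=1 U=1 S=0
  → PA=0x6D3D2  (4 entries read)

Access #1 PA: 0x431BC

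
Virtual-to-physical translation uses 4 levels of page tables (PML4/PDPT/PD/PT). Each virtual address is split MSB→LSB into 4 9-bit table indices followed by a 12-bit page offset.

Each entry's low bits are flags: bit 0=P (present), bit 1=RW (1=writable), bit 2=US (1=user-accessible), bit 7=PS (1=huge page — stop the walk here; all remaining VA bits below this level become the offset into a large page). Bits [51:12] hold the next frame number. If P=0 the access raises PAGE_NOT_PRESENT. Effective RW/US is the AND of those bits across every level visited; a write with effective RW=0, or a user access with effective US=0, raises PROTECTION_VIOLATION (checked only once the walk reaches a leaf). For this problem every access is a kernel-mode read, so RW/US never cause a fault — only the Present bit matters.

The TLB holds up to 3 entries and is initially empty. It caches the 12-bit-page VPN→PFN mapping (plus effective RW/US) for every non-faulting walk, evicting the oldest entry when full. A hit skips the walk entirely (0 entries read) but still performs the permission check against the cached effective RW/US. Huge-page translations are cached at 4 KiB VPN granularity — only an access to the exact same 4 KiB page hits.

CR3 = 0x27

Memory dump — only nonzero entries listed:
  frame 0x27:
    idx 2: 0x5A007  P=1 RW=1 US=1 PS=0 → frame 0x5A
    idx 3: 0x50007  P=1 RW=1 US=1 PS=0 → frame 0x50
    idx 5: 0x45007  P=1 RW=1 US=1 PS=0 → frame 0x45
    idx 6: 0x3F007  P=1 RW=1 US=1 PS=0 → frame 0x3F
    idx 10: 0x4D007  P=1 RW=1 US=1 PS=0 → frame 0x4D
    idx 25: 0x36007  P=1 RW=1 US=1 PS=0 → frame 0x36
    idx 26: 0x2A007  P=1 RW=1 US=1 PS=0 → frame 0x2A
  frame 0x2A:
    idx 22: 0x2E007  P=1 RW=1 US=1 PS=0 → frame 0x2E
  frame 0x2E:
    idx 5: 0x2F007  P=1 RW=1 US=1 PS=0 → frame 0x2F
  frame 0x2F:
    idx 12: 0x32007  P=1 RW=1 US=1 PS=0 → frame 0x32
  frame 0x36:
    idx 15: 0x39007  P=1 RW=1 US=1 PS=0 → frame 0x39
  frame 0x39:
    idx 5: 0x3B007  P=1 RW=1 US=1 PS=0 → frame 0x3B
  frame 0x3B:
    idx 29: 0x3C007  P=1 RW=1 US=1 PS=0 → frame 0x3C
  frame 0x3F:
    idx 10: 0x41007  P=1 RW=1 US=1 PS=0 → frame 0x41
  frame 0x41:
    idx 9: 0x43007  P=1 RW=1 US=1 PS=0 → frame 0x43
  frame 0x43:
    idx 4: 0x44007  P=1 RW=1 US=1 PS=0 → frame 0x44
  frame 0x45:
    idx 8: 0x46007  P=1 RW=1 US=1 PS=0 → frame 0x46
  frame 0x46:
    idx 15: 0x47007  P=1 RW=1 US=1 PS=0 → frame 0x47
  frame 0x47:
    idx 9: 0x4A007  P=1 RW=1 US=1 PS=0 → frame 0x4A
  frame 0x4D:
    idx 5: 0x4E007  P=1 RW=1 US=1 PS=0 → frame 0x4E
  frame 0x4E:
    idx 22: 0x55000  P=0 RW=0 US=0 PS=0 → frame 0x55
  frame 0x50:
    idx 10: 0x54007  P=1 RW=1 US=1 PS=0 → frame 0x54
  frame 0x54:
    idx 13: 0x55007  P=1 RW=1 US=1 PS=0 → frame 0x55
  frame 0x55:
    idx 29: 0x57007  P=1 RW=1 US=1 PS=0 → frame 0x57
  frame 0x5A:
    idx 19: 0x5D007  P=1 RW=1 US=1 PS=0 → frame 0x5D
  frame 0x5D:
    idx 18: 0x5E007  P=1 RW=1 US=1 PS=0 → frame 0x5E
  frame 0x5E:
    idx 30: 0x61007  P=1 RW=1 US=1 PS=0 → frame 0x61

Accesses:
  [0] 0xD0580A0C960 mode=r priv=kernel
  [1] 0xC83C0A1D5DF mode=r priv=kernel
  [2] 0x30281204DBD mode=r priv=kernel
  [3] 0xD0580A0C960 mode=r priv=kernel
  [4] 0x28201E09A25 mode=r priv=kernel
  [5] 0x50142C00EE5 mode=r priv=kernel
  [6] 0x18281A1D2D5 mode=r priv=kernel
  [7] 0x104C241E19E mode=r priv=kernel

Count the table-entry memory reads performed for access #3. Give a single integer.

Trace:
#0 VA=0xD0580A0C960 (r,kernel):
  L0 @0x27[26] → 0x2A007  P=1,RW=1,US=1,PS=0
  L1 @0x2A[22] → 0x2E007  P=1,RW=1,US=1,PS=0
  L2 @0x2E[5] → 0x2F007  P=1,RW=1,US=1,PS=0
  L3 @0x2F[12] → 0x32007  P=1,RW=1,US=1,PS=0
  ⇒ phys 0x32960  [4 reads]
#1 VA=0xC83C0A1D5DF (r,kernel):
  L0 @0x27[25] → 0x36007  P=1,RW=1,US=1,PS=0
  L1 @0x36[15] → 0x39007  P=1,RW=1,US=1,PS=0
  L2 @0x39[5] → 0x3B007  P=1,RW=1,US=1,PS=0
  L3 @0x3B[29] → 0x3C007  P=1,RW=1,US=1,PS=0
  ⇒ phys 0x3C5DF  [4 reads]
#2 VA=0x30281204DBD (r,kernel):
  L0 @0x27[6] → 0x3F007  P=1,RW=1,US=1,PS=0
  L1 @0x3F[10] → 0x41007  P=1,RW=1,US=1,PS=0
  L2 @0x41[9] → 0x43007  P=1,RW=1,US=1,PS=0
  L3 @0x43[4] → 0x44007  P=1,RW=1,US=1,PS=0
  ⇒ phys 0x44DBD  [4 reads]
#3 VA=0xD0580A0C960 (r,kernel):
  TLB hit vpn=0xD0580A0C → PA=0x32960
#4 VA=0x28201E09A25 (r,kernel):
  L0 @0x27[5] → 0x45007  P=1,RW=1,US=1,PS=0
  L1 @0x45[8] → 0x46007  P=1,RW=1,US=1,PS=0
  L2 @0x46[15] → 0x47007  P=1,RW=1,US=1,PS=0
  L3 @0x47[9] → 0x4A007  P=1,RW=1,US=1,PS=0
  ⇒ phys 0x4AA25  [4 reads]
#5 VA=0x50142C00EE5 (r,kernel):
  L0 @0x27[10] → 0x4D007  P=1,RW=1,US=1,PS=0
  L1 @0x4D[5] → 0x4E007  P=1,RW=1,US=1,PS=0
  L2 @0x4E[22] → 0x55000  P=0,RW=0,US=0,PS=0
  → PAGE_NOT_PRESENT  (3 entries read)
#6 VA=0x18281A1D2D5 (r,kernel):
  L0 @0x27[3] → 0x50007  P=1,RW=1,US=1,PS=0
  L1 @0x50[10] → 0x54007  P=1,RW=1,US=1,PS=0
  L2 @0x54[13] → 0x55007  P=1,RW=1,US=1,PS=0
  L3 @0x55[29] → 0x57007  P=1,RW=1,US=1,PS=0
  ⇒ phys 0x572D5  [4 reads]
#7 VA=0x104C241E19E (r,kernel):
  L0 @0x27[2] → 0x5A007  P=1,RW=1,US=1,PS=0
  L1 @0x5A[19] → 0x5D007  P=1,RW=1,US=1,PS=0
  L2 @0x5D[18] → 0x5E007  P=1,RW=1,US=1,PS=0
  L3 @0x5E[30] → 0x61007  P=1,RW=1,US=1,PS=0
  ⇒ phys 0x6119E  [4 reads]

Entries read for #3: 0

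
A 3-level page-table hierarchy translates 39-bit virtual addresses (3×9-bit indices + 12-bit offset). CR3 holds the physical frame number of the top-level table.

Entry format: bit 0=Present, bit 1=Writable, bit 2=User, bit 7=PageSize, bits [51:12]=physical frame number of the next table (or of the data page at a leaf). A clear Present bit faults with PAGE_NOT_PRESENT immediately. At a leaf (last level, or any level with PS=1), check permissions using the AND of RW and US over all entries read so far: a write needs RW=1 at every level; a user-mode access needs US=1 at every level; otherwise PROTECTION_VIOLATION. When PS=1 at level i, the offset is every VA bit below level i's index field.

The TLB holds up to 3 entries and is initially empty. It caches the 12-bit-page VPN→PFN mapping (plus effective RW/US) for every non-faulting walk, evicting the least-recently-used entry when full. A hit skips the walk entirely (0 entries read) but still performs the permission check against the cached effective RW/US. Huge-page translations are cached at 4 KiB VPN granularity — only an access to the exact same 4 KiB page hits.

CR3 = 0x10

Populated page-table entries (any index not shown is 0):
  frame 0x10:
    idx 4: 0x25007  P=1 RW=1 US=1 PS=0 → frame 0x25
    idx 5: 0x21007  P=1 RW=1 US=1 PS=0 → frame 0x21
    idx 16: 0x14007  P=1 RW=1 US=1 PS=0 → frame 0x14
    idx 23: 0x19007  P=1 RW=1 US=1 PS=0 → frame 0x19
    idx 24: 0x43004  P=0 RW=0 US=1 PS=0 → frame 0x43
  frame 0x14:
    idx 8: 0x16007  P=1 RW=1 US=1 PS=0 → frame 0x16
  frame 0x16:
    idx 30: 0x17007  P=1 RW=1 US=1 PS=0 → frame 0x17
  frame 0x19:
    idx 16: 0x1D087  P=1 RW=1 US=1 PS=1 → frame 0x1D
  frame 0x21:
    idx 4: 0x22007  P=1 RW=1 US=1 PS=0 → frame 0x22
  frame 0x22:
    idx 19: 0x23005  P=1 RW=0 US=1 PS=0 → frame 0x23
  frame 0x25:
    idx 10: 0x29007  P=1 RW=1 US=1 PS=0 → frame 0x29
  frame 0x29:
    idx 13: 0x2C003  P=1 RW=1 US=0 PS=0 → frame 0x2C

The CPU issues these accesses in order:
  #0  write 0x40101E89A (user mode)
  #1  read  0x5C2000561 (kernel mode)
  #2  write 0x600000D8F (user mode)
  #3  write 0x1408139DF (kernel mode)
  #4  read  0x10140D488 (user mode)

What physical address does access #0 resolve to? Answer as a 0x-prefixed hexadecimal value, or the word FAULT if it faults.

Trace:
#0 VA=0x40101E89A (w,user):
  lvl0: tbl 0x10, slot 16 ⇒ 0x14007 (P1/RW1/US1/PS0)
  lvl1: tbl 0x14, slot 8 ⇒ 0x16007 (P1/RW1/US1/PS0)
  lvl2: tbl 0x16, slot 30 ⇒ 0x17007 (P1/RW1/US1/PS0)
  → PA=0x1789A  (3 entries read)
#1 VA=0x5C2000561 (r,kernel):
  lvl0: tbl 0x10, slot 23 ⇒ 0x19007 (P1/RW1/US1/PS0)
  lvl1: tbl 0x19, slot 16 ⇒ 0x1D087 (P1/RW1/US1/PS1)
  → PA=0x1D561 (huge @L1)  (2 entries read)
#2 VA=0x600000D8F (w,user):
  lvl0: tbl 0x10, slot 24 ⇒ 0x43004 (P0/RW0/US1/PS0)
  ⇒ fault: PAGE_NOT_PRESENT  — 1 lookups
#3 VA=0x1408139DF (w,kernel):
  lvl0: tbl 0x10, slot 5 ⇒ 0x21007 (P1/RW1/US1/PS0)
  lvl1: tbl 0x21, slot 4 ⇒ 0x22007 (P1/RW1/US1/PS0)
  lvl2: tbl 0x22, slot 19 ⇒ 0x23005 (P1/RW0/US1/PS0)
  ⇒ fault: PROTECTION_VIOLATION  — 3 lookups
#4 VA=0x10140D488 (r,user):
  lvl0: tbl 0x10, slot 4 ⇒ 0x25007 (P1/RW1/US1/PS0)
  lvl1: tbl 0x25, slot 10 ⇒ 0x29007 (P1/RW1/US1/PS0)
  lvl2: tbl 0x29, slot 13 ⇒ 0x2C003 (P1/RW1/US0/PS0)
  ⇒ fault: PROTECTION_VIOLATION  — 3 lookups

Access #0 PA: 0x1789A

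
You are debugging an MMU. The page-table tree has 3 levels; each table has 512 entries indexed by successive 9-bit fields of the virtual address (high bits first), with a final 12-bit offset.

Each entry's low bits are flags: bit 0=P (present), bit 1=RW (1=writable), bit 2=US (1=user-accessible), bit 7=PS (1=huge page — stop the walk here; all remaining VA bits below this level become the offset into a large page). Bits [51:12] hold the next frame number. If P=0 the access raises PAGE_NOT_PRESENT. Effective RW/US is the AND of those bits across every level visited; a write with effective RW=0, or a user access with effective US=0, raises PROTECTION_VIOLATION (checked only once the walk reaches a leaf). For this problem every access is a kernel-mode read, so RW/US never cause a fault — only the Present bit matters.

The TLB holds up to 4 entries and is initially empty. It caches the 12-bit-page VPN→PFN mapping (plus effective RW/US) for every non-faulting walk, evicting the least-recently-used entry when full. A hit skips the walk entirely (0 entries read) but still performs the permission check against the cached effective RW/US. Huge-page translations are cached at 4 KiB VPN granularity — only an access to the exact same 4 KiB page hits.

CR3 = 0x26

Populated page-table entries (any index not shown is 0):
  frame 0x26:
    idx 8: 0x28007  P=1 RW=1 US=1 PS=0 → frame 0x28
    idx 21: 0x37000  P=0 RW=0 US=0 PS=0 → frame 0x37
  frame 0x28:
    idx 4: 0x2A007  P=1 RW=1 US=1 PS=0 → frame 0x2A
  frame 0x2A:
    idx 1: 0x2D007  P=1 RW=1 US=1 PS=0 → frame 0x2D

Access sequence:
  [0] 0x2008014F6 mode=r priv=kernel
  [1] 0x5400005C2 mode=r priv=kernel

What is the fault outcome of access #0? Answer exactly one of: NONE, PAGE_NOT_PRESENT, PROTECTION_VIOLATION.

Trace:
#0 VA=0x2008014F6 (r,kernel):
  L0: frame=0x26 idx=8 entry=0x28007 [P=1 RW=1 US=1 PS=0]
  L1: frame=0x28 idx=4 entry=0x2A007 [P=1 RW=1 US=1 PS=0]
  L2: frame=0x2A idx=1 entry=0x2D007 [P=1 RW=1 US=1 PS=0]
  ⇒ phys 0x2D4F6  [3 reads]
#1 VA=0x5400005C2 (r,kernel):
  L0: frame=0x26 idx=21 entry=0x37000 [P=0 RW=0 US=0 PS=0]
  ✗ PAGE_NOT_PRESENT  [1 reads]

Access #0 fault: NONE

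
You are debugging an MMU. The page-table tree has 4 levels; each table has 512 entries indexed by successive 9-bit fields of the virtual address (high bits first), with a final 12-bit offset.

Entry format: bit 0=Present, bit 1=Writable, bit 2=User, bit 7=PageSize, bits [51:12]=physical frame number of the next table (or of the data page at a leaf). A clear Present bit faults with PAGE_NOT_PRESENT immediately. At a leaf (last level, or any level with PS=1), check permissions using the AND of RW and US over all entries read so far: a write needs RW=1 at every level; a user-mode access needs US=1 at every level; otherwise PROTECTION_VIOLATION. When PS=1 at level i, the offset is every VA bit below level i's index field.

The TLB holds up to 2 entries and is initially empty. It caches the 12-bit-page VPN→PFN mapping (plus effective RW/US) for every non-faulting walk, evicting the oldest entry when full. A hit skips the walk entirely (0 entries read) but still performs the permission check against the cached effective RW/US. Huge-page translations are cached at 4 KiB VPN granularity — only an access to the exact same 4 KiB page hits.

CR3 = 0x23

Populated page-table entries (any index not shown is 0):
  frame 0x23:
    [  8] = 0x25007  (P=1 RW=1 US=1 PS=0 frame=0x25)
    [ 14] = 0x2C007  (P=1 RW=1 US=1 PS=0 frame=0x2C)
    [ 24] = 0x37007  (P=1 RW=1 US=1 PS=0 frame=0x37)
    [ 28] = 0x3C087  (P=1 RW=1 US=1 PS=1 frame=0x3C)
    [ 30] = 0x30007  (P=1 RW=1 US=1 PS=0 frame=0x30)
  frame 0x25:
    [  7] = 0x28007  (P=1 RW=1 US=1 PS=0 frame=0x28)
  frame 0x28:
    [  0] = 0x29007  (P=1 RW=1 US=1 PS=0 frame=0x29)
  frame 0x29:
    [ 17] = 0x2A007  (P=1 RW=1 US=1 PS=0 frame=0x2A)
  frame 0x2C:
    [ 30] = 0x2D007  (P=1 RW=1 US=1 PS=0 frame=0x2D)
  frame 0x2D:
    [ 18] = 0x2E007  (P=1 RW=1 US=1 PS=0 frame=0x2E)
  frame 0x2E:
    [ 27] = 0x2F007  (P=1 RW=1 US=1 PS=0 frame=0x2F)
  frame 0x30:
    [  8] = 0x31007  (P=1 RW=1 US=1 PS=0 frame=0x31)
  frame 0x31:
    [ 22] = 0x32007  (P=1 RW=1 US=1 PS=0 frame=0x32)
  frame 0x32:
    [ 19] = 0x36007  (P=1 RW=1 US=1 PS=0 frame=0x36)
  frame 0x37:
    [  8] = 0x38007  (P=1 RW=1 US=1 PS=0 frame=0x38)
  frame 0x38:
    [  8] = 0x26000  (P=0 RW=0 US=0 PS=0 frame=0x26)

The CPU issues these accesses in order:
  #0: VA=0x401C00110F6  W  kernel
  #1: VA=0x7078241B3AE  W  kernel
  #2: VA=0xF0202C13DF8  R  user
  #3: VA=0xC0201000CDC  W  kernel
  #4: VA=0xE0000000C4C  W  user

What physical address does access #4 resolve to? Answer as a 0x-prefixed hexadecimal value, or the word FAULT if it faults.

Trace:
#0 VA=0x401C00110F6 (w,kernel):
  [0] read 0x23 idx=8: raw=0x25007 flags P=1 W=1 U=1 S=0
  [1] read 0x25 idx=7: raw=0x28007 flags P=1 W=1 U=1 S=0
  [2] read 0x28 idx=0: raw=0x29007 flags P=1 W=1 U=1 S=0
  [3] read 0x29 idx=17: raw=0x2A007 flags P=1 W=1 U=1 S=0
  ✓ 0x2A0F6  — 4 lookups
#1 VA=0x7078241B3AE (w,kernel):
  [0] read 0x23 idx=14: raw=0x2C007 flags P=1 W=1 U=1 S=0
  [1] read 0x2C idx=30: raw=0x2D007 flags P=1 W=1 U=1 S=0
  [2] read 0x2D idx=18: raw=0x2E007 flags P=1 W=1 U=1 S=0
  [3] read 0x2E idx=27: raw=0x2F007 flags P=1 W=1 U=1 S=0
  ✓ 0x2F3AE  — 4 lookups
#2 VA=0xF0202C13DF8 (r,user):
  [0] read 0x23 idx=30: raw=0x30007 flags P=1 W=1 U=1 S=0
  [1] read 0x30 idx=8: raw=0x31007 flags P=1 W=1 U=1 S=0
  [2] read 0x31 idx=22: raw=0x32007 flags P=1 W=1 U=1 S=0
  [3] read 0x32 idx=19: raw=0x36007 flags P=1 W=1 U=1 S=0
  ✓ 0x36DF8  — 4 lookups
#3 VA=0xC0201000CDC (w,kernel):
  [0] read 0x23 idx=24: raw=0x37007 flags P=1 W=1 U=1 S=0
  [1] read 0x37 idx=8: raw=0x38007 flags P=1 W=1 U=1 S=0
  [2] read 0x38 idx=8: raw=0x26000 flags P=0 W=0 U=0 S=0
  ⇒ fault: PAGE_NOT_PRESENT  — 3 lookups
#4 VA=0xE0000000C4C (w,user):
  [0] read 0x23 idx=28: raw=0x3C087 flags P=1 W=1 U=1 S=1
  ✓ 0x3CC4C (huge @L0)  — 1 lookups

Access #4 PA: 0x3CC4C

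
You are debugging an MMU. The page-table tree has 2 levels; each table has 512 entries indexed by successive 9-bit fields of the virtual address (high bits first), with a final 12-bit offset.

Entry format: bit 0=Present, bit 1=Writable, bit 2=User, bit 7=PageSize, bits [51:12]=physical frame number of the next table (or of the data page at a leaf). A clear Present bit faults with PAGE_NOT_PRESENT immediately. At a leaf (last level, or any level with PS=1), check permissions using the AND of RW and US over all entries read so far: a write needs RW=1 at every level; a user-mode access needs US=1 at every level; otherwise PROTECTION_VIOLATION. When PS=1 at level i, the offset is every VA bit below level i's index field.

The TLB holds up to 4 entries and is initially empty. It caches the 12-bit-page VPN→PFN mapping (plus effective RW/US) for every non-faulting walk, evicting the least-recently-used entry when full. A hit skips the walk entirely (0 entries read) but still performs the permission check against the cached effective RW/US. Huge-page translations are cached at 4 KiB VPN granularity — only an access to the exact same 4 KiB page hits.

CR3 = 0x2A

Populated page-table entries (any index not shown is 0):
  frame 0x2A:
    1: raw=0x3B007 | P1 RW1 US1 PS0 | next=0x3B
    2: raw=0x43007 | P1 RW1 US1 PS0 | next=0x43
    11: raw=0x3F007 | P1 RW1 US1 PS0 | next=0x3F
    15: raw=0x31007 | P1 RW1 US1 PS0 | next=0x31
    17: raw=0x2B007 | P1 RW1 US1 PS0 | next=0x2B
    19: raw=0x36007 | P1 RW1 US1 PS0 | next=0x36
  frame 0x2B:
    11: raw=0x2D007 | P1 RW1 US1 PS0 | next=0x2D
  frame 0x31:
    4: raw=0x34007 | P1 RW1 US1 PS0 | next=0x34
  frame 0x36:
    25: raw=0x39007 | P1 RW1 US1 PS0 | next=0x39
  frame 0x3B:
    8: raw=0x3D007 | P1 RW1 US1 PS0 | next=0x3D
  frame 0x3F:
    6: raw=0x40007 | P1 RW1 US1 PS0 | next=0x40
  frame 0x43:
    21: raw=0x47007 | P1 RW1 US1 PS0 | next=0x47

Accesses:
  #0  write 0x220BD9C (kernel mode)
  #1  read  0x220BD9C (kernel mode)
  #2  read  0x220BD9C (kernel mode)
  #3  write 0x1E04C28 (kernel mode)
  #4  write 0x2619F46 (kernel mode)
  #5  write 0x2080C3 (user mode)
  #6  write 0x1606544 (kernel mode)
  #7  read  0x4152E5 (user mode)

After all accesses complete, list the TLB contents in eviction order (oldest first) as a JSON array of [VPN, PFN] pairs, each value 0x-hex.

Per-access translation:
#0 VA=0x220BD9C (w,kernel):
  [0] read 0x2A idx=17: raw=0x2B007 flags P=1 W=1 U=1 S=0
  [1] read 0x2B idx=11: raw=0x2D007 flags P=1 W=1 U=1 S=0
  → PA=0x2DD9C  (2 entries read)
#1 VA=0x220BD9C (r,kernel):
  TLB hit vpn=0x220B → PA=0x2DD9C
#2 VA=0x220BD9C (r,kernel):
  TLB hit vpn=0x220B → PA=0x2DD9C
#3 VA=0x1E04C28 (w,kernel):
  [0] read 0x2A idx=15: raw=0x31007 flags P=1 W=1 U=1 S=0
  [1] read 0x31 idx=4: raw=0x34007 flags P=1 W=1 U=1 S=0
  → PA=0x34C28  (2 entries read)
#4 VA=0x2619F46 (w,kernel):
  [0] read 0x2A idx=19: raw=0x36007 flags P=1 W=1 U=1 S=0
  [1] read 0x36 idx=25: raw=0x39007 flags P=1 W=1 U=1 S=0
  → PA=0x39F46  (2 entries read)
#5 VA=0x2080C3 (w,user):
  [0] read 0x2A idx=1: raw=0x3B007 flags P=1 W=1 U=1 S=0
  [1] read 0x3B idx=8: raw=0x3D007 flags P=1 W=1 U=1 S=0
  → PA=0x3D0C3  (2 entries read)
#6 VA=0x1606544 (w,kernel):
  [0] read 0x2A idx=11: raw=0x3F007 flags P=1 W=1 U=1 S=0
  [1] read 0x3F idx=6: raw=0x40007 flags P=1 W=1 U=1 S=0
  → PA=0x40544  (2 entries read)
#7 VA=0x4152E5 (r,user):
  [0] read 0x2A idx=2: raw=0x43007 flags P=1 W=1 U=1 S=0
  [1] read 0x43 idx=21: raw=0x47007 flags P=1 W=1 U=1 S=0
  → PA=0x472E5  (2 entries read)

TLB: [["0x2619", "0x39"], ["0x208", "0x3D"], ["0x1606", "0x40"], ["0x415", "0x47"]]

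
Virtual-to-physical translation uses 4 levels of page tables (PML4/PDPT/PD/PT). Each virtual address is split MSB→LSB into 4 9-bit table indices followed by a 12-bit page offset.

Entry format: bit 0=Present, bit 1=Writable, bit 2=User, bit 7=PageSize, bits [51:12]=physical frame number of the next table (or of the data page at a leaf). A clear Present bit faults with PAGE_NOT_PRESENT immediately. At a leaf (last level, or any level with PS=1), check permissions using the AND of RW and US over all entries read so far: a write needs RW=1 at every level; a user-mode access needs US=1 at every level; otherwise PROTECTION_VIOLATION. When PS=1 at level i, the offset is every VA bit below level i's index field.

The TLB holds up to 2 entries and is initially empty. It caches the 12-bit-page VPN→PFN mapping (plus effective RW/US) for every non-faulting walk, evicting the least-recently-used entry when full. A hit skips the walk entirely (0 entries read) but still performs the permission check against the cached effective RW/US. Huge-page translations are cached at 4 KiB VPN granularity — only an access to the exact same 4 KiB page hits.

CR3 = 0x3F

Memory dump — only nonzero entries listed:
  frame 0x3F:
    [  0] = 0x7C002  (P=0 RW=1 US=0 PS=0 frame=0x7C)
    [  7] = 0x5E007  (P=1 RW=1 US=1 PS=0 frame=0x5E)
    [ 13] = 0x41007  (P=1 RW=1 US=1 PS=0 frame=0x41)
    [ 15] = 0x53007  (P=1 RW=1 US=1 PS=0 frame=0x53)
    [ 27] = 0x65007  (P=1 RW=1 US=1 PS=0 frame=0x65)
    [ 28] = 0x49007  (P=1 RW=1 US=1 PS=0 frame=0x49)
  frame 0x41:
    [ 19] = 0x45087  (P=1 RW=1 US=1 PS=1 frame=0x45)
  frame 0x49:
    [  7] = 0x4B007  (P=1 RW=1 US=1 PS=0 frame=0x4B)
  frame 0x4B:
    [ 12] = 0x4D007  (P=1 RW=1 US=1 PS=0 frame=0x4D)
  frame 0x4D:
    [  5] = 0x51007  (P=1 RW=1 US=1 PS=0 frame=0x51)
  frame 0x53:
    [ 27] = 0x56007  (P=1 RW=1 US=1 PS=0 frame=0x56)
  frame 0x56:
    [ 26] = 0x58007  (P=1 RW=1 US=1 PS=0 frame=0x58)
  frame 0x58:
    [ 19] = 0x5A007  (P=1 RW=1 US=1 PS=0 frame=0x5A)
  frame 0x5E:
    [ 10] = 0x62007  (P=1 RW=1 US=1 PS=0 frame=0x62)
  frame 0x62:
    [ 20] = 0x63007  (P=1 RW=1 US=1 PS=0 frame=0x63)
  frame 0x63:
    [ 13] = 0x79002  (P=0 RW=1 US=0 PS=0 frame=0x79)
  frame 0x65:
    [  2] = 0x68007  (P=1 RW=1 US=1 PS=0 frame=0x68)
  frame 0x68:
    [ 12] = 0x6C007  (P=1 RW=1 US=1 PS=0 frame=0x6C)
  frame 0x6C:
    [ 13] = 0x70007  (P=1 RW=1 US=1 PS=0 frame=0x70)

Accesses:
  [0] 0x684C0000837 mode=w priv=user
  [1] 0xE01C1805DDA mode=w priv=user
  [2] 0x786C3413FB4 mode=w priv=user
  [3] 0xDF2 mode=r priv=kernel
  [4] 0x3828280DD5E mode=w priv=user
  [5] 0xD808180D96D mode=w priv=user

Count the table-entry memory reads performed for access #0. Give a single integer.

Walk each access:
#0 VA=0x684C0000837 (w,user):
  lvl0: tbl 0x3F, slot 13 ⇒ 0x41007 (P1/RW1/US1/PS0)
  lvl1: tbl 0x41, slot 19 ⇒ 0x45087 (P1/RW1/US1/PS1)
  ⇒ phys 0x45837 (huge @L1)  [2 reads]
#1 VA=0xE01C1805DDA (w,user):
  lvl0: tbl 0x3F, slot 28 ⇒ 0x49007 (P1/RW1/US1/PS0)
  lvl1: tbl 0x49, slot 7 ⇒ 0x4B007 (P1/RW1/US1/PS0)
  lvl2: tbl 0x4B, slot 12 ⇒ 0x4D007 (P1/RW1/US1/PS0)
  lvl3: tbl 0x4D, slot 5 ⇒ 0x51007 (P1/RW1/US1/PS0)
  ⇒ phys 0x51DDA  [4 reads]
#2 VA=0x786C3413FB4 (w,user):
  lvl0: tbl 0x3F, slot 15 ⇒ 0x53007 (P1/RW1/US1/PS0)
  lvl1: tbl 0x53, slot 27 ⇒ 0x56007 (P1/RW1/US1/PS0)
  lvl2: tbl 0x56, slot 26 ⇒ 0x58007 (P1/RW1/US1/PS0)
  lvl3: tbl 0x58, slot 19 ⇒ 0x5A007 (P1/RW1/US1/PS0)
  ⇒ phys 0x5AFB4  [4 reads]
#3 VA=0xDF2 (r,kernel):
  lvl0: tbl 0x3F, slot 0 ⇒ 0x7C002 (P0/RW1/US0/PS0)
  ⇒ fault: PAGE_NOT_PRESENT  — 1 lookups
#4 VA=0x3828280DD5E (w,user):
  lvl0: tbl 0x3F, slot 7 ⇒ 0x5E007 (P1/RW1/US1/PS0)
  lvl1: tbl 0x5E, slot 10 ⇒ 0x62007 (P1/RW1/US1/PS0)
  lvl2: tbl 0x62, slot 20 ⇒ 0x63007 (P1/RW1/US1/PS0)
  lvl3: tbl 0x63, slot 13 ⇒ 0x79002 (P0/RW1/US0/PS0)
  ⇒ fault: PAGE_NOT_PRESENT  — 4 lookups
#5 VA=0xD808180D96D (w,user):
  lvl0: tbl 0x3F, slot 27 ⇒ 0x65007 (P1/RW1/US1/PS0)
  lvl1: tbl 0x65, slot 2 ⇒ 0x68007 (P1/RW1/US1/PS0)
  lvl2: tbl 0x68, slot 12 ⇒ 0x6C007 (P1/RW1/US1/PS0)
  lvl3: tbl 0x6C, slot 13 ⇒ 0x70007 (P1/RW1/US1/PS0)
  ⇒ phys 0x7096D  [4 reads]

Entries read for #0: 2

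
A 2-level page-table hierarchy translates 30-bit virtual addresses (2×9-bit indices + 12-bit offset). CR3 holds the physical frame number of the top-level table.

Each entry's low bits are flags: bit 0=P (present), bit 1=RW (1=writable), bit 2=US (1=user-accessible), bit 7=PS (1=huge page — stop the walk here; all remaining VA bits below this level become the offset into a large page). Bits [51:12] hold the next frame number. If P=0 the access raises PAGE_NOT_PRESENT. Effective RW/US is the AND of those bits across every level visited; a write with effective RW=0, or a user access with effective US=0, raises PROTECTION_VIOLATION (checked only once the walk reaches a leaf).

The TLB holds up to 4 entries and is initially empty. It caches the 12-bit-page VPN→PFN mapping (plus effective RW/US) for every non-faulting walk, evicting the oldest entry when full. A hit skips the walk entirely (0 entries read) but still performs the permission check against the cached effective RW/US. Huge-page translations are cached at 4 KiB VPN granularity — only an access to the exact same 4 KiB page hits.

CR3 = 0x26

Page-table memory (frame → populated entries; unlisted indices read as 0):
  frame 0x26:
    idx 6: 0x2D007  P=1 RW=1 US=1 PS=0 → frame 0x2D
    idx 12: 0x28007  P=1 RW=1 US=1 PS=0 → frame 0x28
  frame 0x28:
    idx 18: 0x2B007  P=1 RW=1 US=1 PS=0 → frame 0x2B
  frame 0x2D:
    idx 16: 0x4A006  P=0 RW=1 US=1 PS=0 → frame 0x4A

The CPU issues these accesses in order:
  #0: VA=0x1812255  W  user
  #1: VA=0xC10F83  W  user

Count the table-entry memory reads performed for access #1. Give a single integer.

Trace:
#0 VA=0x1812255 (w,user):
  L0: frame=0x26 idx=12 entry=0x28007 [P=1 RW=1 US=1 PS=0]
  L1: frame=0x28 idx=18 entry=0x2B007 [P=1 RW=1 US=1 PS=0]
  ⇒ phys 0x2B255  [2 reads]
#1 VA=0xC10F83 (w,user):
  L0: frame=0x26 idx=6 entry=0x2D007 [P=1 RW=1 US=1 PS=0]
  L1: frame=0x2D idx=16 entry=0x4A006 [P=0 RW=1 US=1 PS=0]
  ✗ PAGE_NOT_PRESENT  [2 reads]

Entries read for #1: 2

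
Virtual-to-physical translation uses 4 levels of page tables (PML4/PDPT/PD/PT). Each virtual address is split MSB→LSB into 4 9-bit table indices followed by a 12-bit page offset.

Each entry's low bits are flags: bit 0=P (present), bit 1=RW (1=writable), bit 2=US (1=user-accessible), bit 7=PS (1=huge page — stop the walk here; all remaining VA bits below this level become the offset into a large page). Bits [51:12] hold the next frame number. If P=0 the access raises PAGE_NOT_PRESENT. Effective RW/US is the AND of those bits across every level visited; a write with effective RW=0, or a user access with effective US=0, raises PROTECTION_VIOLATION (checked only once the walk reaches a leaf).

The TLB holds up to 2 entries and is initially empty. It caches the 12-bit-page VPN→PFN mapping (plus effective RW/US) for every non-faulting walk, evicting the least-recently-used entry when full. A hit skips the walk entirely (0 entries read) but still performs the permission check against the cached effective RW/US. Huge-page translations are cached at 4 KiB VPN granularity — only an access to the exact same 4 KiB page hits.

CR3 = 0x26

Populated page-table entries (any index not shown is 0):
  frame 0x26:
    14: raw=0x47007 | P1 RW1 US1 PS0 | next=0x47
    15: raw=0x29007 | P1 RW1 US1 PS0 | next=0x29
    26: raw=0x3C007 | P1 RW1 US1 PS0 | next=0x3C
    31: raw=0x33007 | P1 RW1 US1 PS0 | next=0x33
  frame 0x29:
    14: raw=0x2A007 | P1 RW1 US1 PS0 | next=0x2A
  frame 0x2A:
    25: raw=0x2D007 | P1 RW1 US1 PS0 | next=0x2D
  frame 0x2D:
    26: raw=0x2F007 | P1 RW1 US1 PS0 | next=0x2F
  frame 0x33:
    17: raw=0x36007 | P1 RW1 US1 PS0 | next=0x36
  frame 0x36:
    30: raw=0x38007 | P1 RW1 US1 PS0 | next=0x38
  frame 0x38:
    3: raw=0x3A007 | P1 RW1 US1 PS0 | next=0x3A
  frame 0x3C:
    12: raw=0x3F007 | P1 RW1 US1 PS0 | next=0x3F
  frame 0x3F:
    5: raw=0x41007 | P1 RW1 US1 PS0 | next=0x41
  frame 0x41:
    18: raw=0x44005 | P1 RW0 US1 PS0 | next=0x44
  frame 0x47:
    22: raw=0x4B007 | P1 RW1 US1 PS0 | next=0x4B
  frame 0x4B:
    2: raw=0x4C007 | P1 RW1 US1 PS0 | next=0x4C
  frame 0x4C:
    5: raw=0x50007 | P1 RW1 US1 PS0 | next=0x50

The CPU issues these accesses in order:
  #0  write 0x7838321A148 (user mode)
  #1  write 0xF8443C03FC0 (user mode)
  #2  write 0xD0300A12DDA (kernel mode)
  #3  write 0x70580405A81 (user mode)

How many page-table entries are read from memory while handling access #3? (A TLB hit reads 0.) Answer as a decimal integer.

Walk each access:
#0 VA=0x7838321A148 (w,user):
  lvl0: tbl 0x26, slot 15 ⇒ 0x29007 (P1/RW1/US1/PS0)
  lvl1: tbl 0x29, slot 14 ⇒ 0x2A007 (P1/RW1/US1/PS0)
  lvl2: tbl 0x2A, slot 25 ⇒ 0x2D007 (P1/RW1/US1/PS0)
  lvl3: tbl 0x2D, slot 26 ⇒ 0x2F007 (P1/RW1/US1/PS0)
  → PA=0x2F148  (4 entries read)
#1 VA=0xF8443C03FC0 (w,user):
  lvl0: tbl 0x26, slot 31 ⇒ 0x33007 (P1/RW1/US1/PS0)
  lvl1: tbl 0x33, slot 17 ⇒ 0x36007 (P1/RW1/US1/PS0)
  lvl2: tbl 0x36, slot 30 ⇒ 0x38007 (P1/RW1/US1/PS0)
  lvl3: tbl 0x38, slot 3 ⇒ 0x3A007 (P1/RW1/US1/PS0)
  → PA=0x3AFC0  (4 entries read)
#2 VA=0xD0300A12DDA (w,kernel):
  lvl0: tbl 0x26, slot 26 ⇒ 0x3C007 (P1/RW1/US1/PS0)
  lvl1: tbl 0x3C, slot 12 ⇒ 0x3F007 (P1/RW1/US1/PS0)
  lvl2: tbl 0x3F, slot 5 ⇒ 0x41007 (P1/RW1/US1/PS0)
  lvl3: tbl 0x41, slot 18 ⇒ 0x44005 (P1/RW0/US1/PS0)
  ✗ PROTECTION_VIOLATION  [4 reads]
#3 VA=0x70580405A81 (w,user):
  lvl0: tbl 0x26, slot 14 ⇒ 0x47007 (P1/RW1/US1/PS0)
  lvl1: tbl 0x47, slot 22 ⇒ 0x4B007 (P1/RW1/US1/PS0)
  lvl2: tbl 0x4B, slot 2 ⇒ 0x4C007 (P1/RW1/US1/PS0)
  lvl3: tbl 0x4C, slot 5 ⇒ 0x50007 (P1/RW1/US1/PS0)
  → PA=0x50A81  (4 entries read)

Entries read for #3: 4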